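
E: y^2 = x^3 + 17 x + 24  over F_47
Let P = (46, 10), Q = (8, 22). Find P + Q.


P != Q, so use the chord formula.
s = (y2 - y1) / (x2 - x1) = (12) / (9) mod 47 = 17
x3 = s^2 - x1 - x2 mod 47 = 17^2 - 46 - 8 = 0
y3 = s (x1 - x3) - y1 mod 47 = 17 * (46 - 0) - 10 = 20

P + Q = (0, 20)


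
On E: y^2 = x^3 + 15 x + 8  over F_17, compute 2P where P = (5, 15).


Doubling: s = (3 x1^2 + a) / (2 y1)
s = (3*5^2 + 15) / (2*15) mod 17 = 3
x3 = s^2 - 2 x1 mod 17 = 3^2 - 2*5 = 16
y3 = s (x1 - x3) - y1 mod 17 = 3 * (5 - 16) - 15 = 3

2P = (16, 3)


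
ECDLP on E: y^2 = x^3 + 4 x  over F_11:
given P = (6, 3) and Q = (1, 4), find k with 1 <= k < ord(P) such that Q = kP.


Enumerate multiples of P until we hit Q = (1, 4):
  1P = (6, 3)
  2P = (4, 5)
  3P = (2, 4)
  4P = (1, 4)
Match found at i = 4.

k = 4


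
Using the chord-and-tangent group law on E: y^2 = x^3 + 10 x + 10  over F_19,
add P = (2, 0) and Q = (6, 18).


P != Q, so use the chord formula.
s = (y2 - y1) / (x2 - x1) = (18) / (4) mod 19 = 14
x3 = s^2 - x1 - x2 mod 19 = 14^2 - 2 - 6 = 17
y3 = s (x1 - x3) - y1 mod 19 = 14 * (2 - 17) - 0 = 18

P + Q = (17, 18)


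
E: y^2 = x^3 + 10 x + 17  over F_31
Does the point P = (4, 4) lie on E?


Check whether y^2 = x^3 + 10 x + 17 (mod 31) for (x, y) = (4, 4).
LHS: y^2 = 4^2 mod 31 = 16
RHS: x^3 + 10 x + 17 = 4^3 + 10*4 + 17 mod 31 = 28
LHS != RHS

No, not on the curve


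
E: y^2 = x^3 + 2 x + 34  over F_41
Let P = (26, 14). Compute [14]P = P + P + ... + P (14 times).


k = 14 = 1110_2 (binary, LSB first: 0111)
Double-and-add from P = (26, 14):
  bit 0 = 0: acc unchanged = O
  bit 1 = 1: acc = O + (28, 5) = (28, 5)
  bit 2 = 1: acc = (28, 5) + (17, 26) = (1, 18)
  bit 3 = 1: acc = (1, 18) + (16, 12) = (34, 28)

14P = (34, 28)


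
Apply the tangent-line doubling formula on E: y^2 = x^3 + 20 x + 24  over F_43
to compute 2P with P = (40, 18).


Doubling: s = (3 x1^2 + a) / (2 y1)
s = (3*40^2 + 20) / (2*18) mod 43 = 24
x3 = s^2 - 2 x1 mod 43 = 24^2 - 2*40 = 23
y3 = s (x1 - x3) - y1 mod 43 = 24 * (40 - 23) - 18 = 3

2P = (23, 3)


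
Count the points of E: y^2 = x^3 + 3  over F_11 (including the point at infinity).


For each x in F_11, count y with y^2 = x^3 + 0 x + 3 mod 11:
  x = 0: RHS = 3, y in [5, 6]  -> 2 point(s)
  x = 1: RHS = 4, y in [2, 9]  -> 2 point(s)
  x = 2: RHS = 0, y in [0]  -> 1 point(s)
  x = 4: RHS = 1, y in [1, 10]  -> 2 point(s)
  x = 7: RHS = 5, y in [4, 7]  -> 2 point(s)
  x = 8: RHS = 9, y in [3, 8]  -> 2 point(s)
Affine points: 11. Add the point at infinity: total = 12.

#E(F_11) = 12


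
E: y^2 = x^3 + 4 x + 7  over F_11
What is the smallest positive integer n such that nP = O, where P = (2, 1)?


Compute successive multiples of P until we hit O:
  1P = (2, 1)
  2P = (5, 8)
  3P = (7, 2)
  4P = (6, 7)
  5P = (8, 1)
  6P = (1, 10)
  7P = (1, 1)
  8P = (8, 10)
  ... (continuing to 13P)
  13P = O

ord(P) = 13


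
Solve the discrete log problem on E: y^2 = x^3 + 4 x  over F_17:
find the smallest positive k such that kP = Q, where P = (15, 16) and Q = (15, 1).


Enumerate multiples of P until we hit Q = (15, 1):
  1P = (15, 16)
  2P = (0, 0)
  3P = (15, 1)
Match found at i = 3.

k = 3


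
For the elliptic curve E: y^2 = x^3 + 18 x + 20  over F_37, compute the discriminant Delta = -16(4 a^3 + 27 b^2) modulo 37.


4 a^3 + 27 b^2 = 4*18^3 + 27*20^2 = 23328 + 10800 = 34128
Delta = -16 * (34128) = -546048
Delta mod 37 = 35

Delta = 35 (mod 37)


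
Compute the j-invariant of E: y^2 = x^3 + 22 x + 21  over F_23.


Delta = -16(4 a^3 + 27 b^2) mod 23 = 15
-1728 * (4 a)^3 = -1728 * (4*22)^3 mod 23 = 8
j = 8 * 15^(-1) mod 23 = 22

j = 22 (mod 23)


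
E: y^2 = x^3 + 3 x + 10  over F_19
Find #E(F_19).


For each x in F_19, count y with y^2 = x^3 + 3 x + 10 mod 19:
  x = 2: RHS = 5, y in [9, 10]  -> 2 point(s)
  x = 5: RHS = 17, y in [6, 13]  -> 2 point(s)
  x = 6: RHS = 16, y in [4, 15]  -> 2 point(s)
  x = 9: RHS = 6, y in [5, 14]  -> 2 point(s)
  x = 11: RHS = 6, y in [5, 14]  -> 2 point(s)
  x = 12: RHS = 7, y in [8, 11]  -> 2 point(s)
  x = 13: RHS = 4, y in [2, 17]  -> 2 point(s)
  x = 18: RHS = 6, y in [5, 14]  -> 2 point(s)
Affine points: 16. Add the point at infinity: total = 17.

#E(F_19) = 17


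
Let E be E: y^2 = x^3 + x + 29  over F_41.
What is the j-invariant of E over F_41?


Delta = -16(4 a^3 + 27 b^2) mod 41 = 7
-1728 * (4 a)^3 = -1728 * (4*1)^3 mod 41 = 26
j = 26 * 7^(-1) mod 41 = 33

j = 33 (mod 41)


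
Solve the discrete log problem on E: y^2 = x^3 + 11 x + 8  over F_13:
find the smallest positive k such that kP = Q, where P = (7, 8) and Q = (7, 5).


Enumerate multiples of P until we hit Q = (7, 5):
  1P = (7, 8)
  2P = (11, 11)
  3P = (11, 2)
  4P = (7, 5)
Match found at i = 4.

k = 4


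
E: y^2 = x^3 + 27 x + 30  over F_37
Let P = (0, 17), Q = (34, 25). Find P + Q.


P != Q, so use the chord formula.
s = (y2 - y1) / (x2 - x1) = (8) / (34) mod 37 = 22
x3 = s^2 - x1 - x2 mod 37 = 22^2 - 0 - 34 = 6
y3 = s (x1 - x3) - y1 mod 37 = 22 * (0 - 6) - 17 = 36

P + Q = (6, 36)


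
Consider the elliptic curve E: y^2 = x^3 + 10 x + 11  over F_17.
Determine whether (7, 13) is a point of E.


Check whether y^2 = x^3 + 10 x + 11 (mod 17) for (x, y) = (7, 13).
LHS: y^2 = 13^2 mod 17 = 16
RHS: x^3 + 10 x + 11 = 7^3 + 10*7 + 11 mod 17 = 16
LHS = RHS

Yes, on the curve


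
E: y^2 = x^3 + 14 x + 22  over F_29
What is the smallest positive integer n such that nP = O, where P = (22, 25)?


Compute successive multiples of P until we hit O:
  1P = (22, 25)
  2P = (18, 25)
  3P = (18, 4)
  4P = (22, 4)
  5P = O

ord(P) = 5


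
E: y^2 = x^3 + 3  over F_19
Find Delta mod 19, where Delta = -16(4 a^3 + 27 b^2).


4 a^3 + 27 b^2 = 4*0^3 + 27*3^2 = 0 + 243 = 243
Delta = -16 * (243) = -3888
Delta mod 19 = 7

Delta = 7 (mod 19)


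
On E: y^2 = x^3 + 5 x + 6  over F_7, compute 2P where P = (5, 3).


Doubling: s = (3 x1^2 + a) / (2 y1)
s = (3*5^2 + 5) / (2*3) mod 7 = 4
x3 = s^2 - 2 x1 mod 7 = 4^2 - 2*5 = 6
y3 = s (x1 - x3) - y1 mod 7 = 4 * (5 - 6) - 3 = 0

2P = (6, 0)


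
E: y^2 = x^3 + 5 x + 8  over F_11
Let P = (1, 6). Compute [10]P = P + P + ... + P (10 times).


k = 10 = 1010_2 (binary, LSB first: 0101)
Double-and-add from P = (1, 6):
  bit 0 = 0: acc unchanged = O
  bit 1 = 1: acc = O + (7, 1) = (7, 1)
  bit 2 = 0: acc unchanged = (7, 1)
  bit 3 = 1: acc = (7, 1) + (2, 9) = (5, 9)

10P = (5, 9)


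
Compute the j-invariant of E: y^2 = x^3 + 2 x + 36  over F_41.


Delta = -16(4 a^3 + 27 b^2) mod 41 = 4
-1728 * (4 a)^3 = -1728 * (4*2)^3 mod 41 = 3
j = 3 * 4^(-1) mod 41 = 11

j = 11 (mod 41)


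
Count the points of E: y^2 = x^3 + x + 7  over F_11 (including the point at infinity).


For each x in F_11, count y with y^2 = x^3 + 1 x + 7 mod 11:
  x = 1: RHS = 9, y in [3, 8]  -> 2 point(s)
  x = 3: RHS = 4, y in [2, 9]  -> 2 point(s)
  x = 4: RHS = 9, y in [3, 8]  -> 2 point(s)
  x = 5: RHS = 5, y in [4, 7]  -> 2 point(s)
  x = 6: RHS = 9, y in [3, 8]  -> 2 point(s)
  x = 7: RHS = 5, y in [4, 7]  -> 2 point(s)
  x = 10: RHS = 5, y in [4, 7]  -> 2 point(s)
Affine points: 14. Add the point at infinity: total = 15.

#E(F_11) = 15


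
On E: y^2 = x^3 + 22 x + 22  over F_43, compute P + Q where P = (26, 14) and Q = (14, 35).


P != Q, so use the chord formula.
s = (y2 - y1) / (x2 - x1) = (21) / (31) mod 43 = 9
x3 = s^2 - x1 - x2 mod 43 = 9^2 - 26 - 14 = 41
y3 = s (x1 - x3) - y1 mod 43 = 9 * (26 - 41) - 14 = 23

P + Q = (41, 23)


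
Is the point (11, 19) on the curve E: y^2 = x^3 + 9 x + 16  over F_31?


Check whether y^2 = x^3 + 9 x + 16 (mod 31) for (x, y) = (11, 19).
LHS: y^2 = 19^2 mod 31 = 20
RHS: x^3 + 9 x + 16 = 11^3 + 9*11 + 16 mod 31 = 20
LHS = RHS

Yes, on the curve


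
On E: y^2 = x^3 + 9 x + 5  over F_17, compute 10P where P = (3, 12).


k = 10 = 1010_2 (binary, LSB first: 0101)
Double-and-add from P = (3, 12):
  bit 0 = 0: acc unchanged = O
  bit 1 = 1: acc = O + (9, 13) = (9, 13)
  bit 2 = 0: acc unchanged = (9, 13)
  bit 3 = 1: acc = (9, 13) + (14, 11) = (3, 5)

10P = (3, 5)


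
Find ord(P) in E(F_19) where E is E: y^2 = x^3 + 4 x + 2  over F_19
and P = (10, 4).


Compute successive multiples of P until we hit O:
  1P = (10, 4)
  2P = (18, 15)
  3P = (11, 16)
  4P = (9, 8)
  5P = (16, 1)
  6P = (17, 9)
  7P = (15, 6)
  8P = (1, 11)
  ... (continuing to 25P)
  25P = O

ord(P) = 25


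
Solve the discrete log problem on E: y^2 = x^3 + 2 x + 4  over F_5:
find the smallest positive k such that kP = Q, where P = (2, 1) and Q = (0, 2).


Enumerate multiples of P until we hit Q = (0, 2):
  1P = (2, 1)
  2P = (0, 3)
  3P = (4, 1)
  4P = (4, 4)
  5P = (0, 2)
Match found at i = 5.

k = 5


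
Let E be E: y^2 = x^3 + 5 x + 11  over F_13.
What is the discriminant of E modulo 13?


4 a^3 + 27 b^2 = 4*5^3 + 27*11^2 = 500 + 3267 = 3767
Delta = -16 * (3767) = -60272
Delta mod 13 = 9

Delta = 9 (mod 13)


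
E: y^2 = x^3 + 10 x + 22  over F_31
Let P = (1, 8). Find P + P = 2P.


Doubling: s = (3 x1^2 + a) / (2 y1)
s = (3*1^2 + 10) / (2*8) mod 31 = 26
x3 = s^2 - 2 x1 mod 31 = 26^2 - 2*1 = 23
y3 = s (x1 - x3) - y1 mod 31 = 26 * (1 - 23) - 8 = 9

2P = (23, 9)


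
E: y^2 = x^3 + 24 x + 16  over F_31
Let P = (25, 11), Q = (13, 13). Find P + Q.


P != Q, so use the chord formula.
s = (y2 - y1) / (x2 - x1) = (2) / (19) mod 31 = 5
x3 = s^2 - x1 - x2 mod 31 = 5^2 - 25 - 13 = 18
y3 = s (x1 - x3) - y1 mod 31 = 5 * (25 - 18) - 11 = 24

P + Q = (18, 24)


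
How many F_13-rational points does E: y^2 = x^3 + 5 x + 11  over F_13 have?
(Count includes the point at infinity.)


For each x in F_13, count y with y^2 = x^3 + 5 x + 11 mod 13:
  x = 1: RHS = 4, y in [2, 11]  -> 2 point(s)
  x = 2: RHS = 3, y in [4, 9]  -> 2 point(s)
  x = 3: RHS = 1, y in [1, 12]  -> 2 point(s)
  x = 4: RHS = 4, y in [2, 11]  -> 2 point(s)
  x = 6: RHS = 10, y in [6, 7]  -> 2 point(s)
  x = 7: RHS = 12, y in [5, 8]  -> 2 point(s)
  x = 8: RHS = 4, y in [2, 11]  -> 2 point(s)
Affine points: 14. Add the point at infinity: total = 15.

#E(F_13) = 15


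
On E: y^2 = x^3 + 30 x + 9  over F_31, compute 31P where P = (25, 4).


k = 31 = 11111_2 (binary, LSB first: 11111)
Double-and-add from P = (25, 4):
  bit 0 = 1: acc = O + (25, 4) = (25, 4)
  bit 1 = 1: acc = (25, 4) + (17, 10) = (7, 29)
  bit 2 = 1: acc = (7, 29) + (6, 23) = (23, 30)
  bit 3 = 1: acc = (23, 30) + (28, 4) = (12, 12)
  bit 4 = 1: acc = (12, 12) + (3, 23) = (24, 13)

31P = (24, 13)


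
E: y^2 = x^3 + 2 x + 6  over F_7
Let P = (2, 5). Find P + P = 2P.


Doubling: s = (3 x1^2 + a) / (2 y1)
s = (3*2^2 + 2) / (2*5) mod 7 = 0
x3 = s^2 - 2 x1 mod 7 = 0^2 - 2*2 = 3
y3 = s (x1 - x3) - y1 mod 7 = 0 * (2 - 3) - 5 = 2

2P = (3, 2)


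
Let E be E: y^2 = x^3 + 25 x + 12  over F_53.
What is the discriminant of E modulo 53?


4 a^3 + 27 b^2 = 4*25^3 + 27*12^2 = 62500 + 3888 = 66388
Delta = -16 * (66388) = -1062208
Delta mod 53 = 18

Delta = 18 (mod 53)


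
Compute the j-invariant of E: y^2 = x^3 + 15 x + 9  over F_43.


Delta = -16(4 a^3 + 27 b^2) mod 43 = 42
-1728 * (4 a)^3 = -1728 * (4*15)^3 mod 43 = 41
j = 41 * 42^(-1) mod 43 = 2

j = 2 (mod 43)


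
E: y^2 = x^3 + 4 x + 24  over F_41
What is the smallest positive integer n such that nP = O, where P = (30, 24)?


Compute successive multiples of P until we hit O:
  1P = (30, 24)
  2P = (2, 9)
  3P = (13, 10)
  4P = (14, 35)
  5P = (5, 28)
  6P = (24, 39)
  7P = (24, 2)
  8P = (5, 13)
  ... (continuing to 13P)
  13P = O

ord(P) = 13


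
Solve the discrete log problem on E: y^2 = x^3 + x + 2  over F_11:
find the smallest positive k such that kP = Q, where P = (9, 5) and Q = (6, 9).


Enumerate multiples of P until we hit Q = (6, 9):
  1P = (9, 5)
  2P = (8, 4)
  3P = (6, 9)
Match found at i = 3.

k = 3


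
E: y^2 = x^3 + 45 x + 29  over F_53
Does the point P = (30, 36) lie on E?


Check whether y^2 = x^3 + 45 x + 29 (mod 53) for (x, y) = (30, 36).
LHS: y^2 = 36^2 mod 53 = 24
RHS: x^3 + 45 x + 29 = 30^3 + 45*30 + 29 mod 53 = 24
LHS = RHS

Yes, on the curve


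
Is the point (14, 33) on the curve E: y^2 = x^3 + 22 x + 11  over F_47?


Check whether y^2 = x^3 + 22 x + 11 (mod 47) for (x, y) = (14, 33).
LHS: y^2 = 33^2 mod 47 = 8
RHS: x^3 + 22 x + 11 = 14^3 + 22*14 + 11 mod 47 = 8
LHS = RHS

Yes, on the curve


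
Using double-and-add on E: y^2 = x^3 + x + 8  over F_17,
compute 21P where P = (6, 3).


k = 21 = 10101_2 (binary, LSB first: 10101)
Double-and-add from P = (6, 3):
  bit 0 = 1: acc = O + (6, 3) = (6, 3)
  bit 1 = 0: acc unchanged = (6, 3)
  bit 2 = 1: acc = (6, 3) + (7, 16) = (3, 2)
  bit 3 = 0: acc unchanged = (3, 2)
  bit 4 = 1: acc = (3, 2) + (15, 10) = (7, 1)

21P = (7, 1)


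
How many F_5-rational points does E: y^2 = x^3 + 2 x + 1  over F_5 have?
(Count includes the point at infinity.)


For each x in F_5, count y with y^2 = x^3 + 2 x + 1 mod 5:
  x = 0: RHS = 1, y in [1, 4]  -> 2 point(s)
  x = 1: RHS = 4, y in [2, 3]  -> 2 point(s)
  x = 3: RHS = 4, y in [2, 3]  -> 2 point(s)
Affine points: 6. Add the point at infinity: total = 7.

#E(F_5) = 7


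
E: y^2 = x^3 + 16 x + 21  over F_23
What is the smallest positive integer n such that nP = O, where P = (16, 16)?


Compute successive multiples of P until we hit O:
  1P = (16, 16)
  2P = (22, 21)
  3P = (17, 10)
  4P = (3, 21)
  5P = (10, 10)
  6P = (21, 2)
  7P = (15, 18)
  8P = (19, 13)
  ... (continuing to 22P)
  22P = O

ord(P) = 22


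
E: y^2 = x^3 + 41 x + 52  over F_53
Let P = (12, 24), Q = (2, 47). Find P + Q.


P != Q, so use the chord formula.
s = (y2 - y1) / (x2 - x1) = (23) / (43) mod 53 = 3
x3 = s^2 - x1 - x2 mod 53 = 3^2 - 12 - 2 = 48
y3 = s (x1 - x3) - y1 mod 53 = 3 * (12 - 48) - 24 = 27

P + Q = (48, 27)


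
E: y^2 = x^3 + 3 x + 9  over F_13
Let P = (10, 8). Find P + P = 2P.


Doubling: s = (3 x1^2 + a) / (2 y1)
s = (3*10^2 + 3) / (2*8) mod 13 = 10
x3 = s^2 - 2 x1 mod 13 = 10^2 - 2*10 = 2
y3 = s (x1 - x3) - y1 mod 13 = 10 * (10 - 2) - 8 = 7

2P = (2, 7)


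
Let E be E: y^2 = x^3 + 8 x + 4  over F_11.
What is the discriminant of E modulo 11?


4 a^3 + 27 b^2 = 4*8^3 + 27*4^2 = 2048 + 432 = 2480
Delta = -16 * (2480) = -39680
Delta mod 11 = 8

Delta = 8 (mod 11)


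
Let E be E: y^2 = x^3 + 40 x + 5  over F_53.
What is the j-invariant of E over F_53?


Delta = -16(4 a^3 + 27 b^2) mod 53 = 11
-1728 * (4 a)^3 = -1728 * (4*40)^3 mod 53 = 21
j = 21 * 11^(-1) mod 53 = 26

j = 26 (mod 53)


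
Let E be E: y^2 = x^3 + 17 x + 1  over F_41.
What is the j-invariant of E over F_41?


Delta = -16(4 a^3 + 27 b^2) mod 41 = 16
-1728 * (4 a)^3 = -1728 * (4*17)^3 mod 41 = 23
j = 23 * 16^(-1) mod 41 = 4

j = 4 (mod 41)


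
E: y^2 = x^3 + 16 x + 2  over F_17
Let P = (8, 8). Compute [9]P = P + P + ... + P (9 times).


k = 9 = 1001_2 (binary, LSB first: 1001)
Double-and-add from P = (8, 8):
  bit 0 = 1: acc = O + (8, 8) = (8, 8)
  bit 1 = 0: acc unchanged = (8, 8)
  bit 2 = 0: acc unchanged = (8, 8)
  bit 3 = 1: acc = (8, 8) + (6, 5) = (1, 11)

9P = (1, 11)


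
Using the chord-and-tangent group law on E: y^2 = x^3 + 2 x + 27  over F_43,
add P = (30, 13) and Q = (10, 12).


P != Q, so use the chord formula.
s = (y2 - y1) / (x2 - x1) = (42) / (23) mod 43 = 28
x3 = s^2 - x1 - x2 mod 43 = 28^2 - 30 - 10 = 13
y3 = s (x1 - x3) - y1 mod 43 = 28 * (30 - 13) - 13 = 33

P + Q = (13, 33)


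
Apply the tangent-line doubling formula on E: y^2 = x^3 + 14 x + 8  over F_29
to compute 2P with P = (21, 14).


Doubling: s = (3 x1^2 + a) / (2 y1)
s = (3*21^2 + 14) / (2*14) mod 29 = 26
x3 = s^2 - 2 x1 mod 29 = 26^2 - 2*21 = 25
y3 = s (x1 - x3) - y1 mod 29 = 26 * (21 - 25) - 14 = 27

2P = (25, 27)


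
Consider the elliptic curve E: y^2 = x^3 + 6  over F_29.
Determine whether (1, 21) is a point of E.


Check whether y^2 = x^3 + 0 x + 6 (mod 29) for (x, y) = (1, 21).
LHS: y^2 = 21^2 mod 29 = 6
RHS: x^3 + 0 x + 6 = 1^3 + 0*1 + 6 mod 29 = 7
LHS != RHS

No, not on the curve


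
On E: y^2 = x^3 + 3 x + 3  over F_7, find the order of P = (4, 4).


Compute successive multiples of P until we hit O:
  1P = (4, 4)
  2P = (3, 5)
  3P = (1, 0)
  4P = (3, 2)
  5P = (4, 3)
  6P = O

ord(P) = 6


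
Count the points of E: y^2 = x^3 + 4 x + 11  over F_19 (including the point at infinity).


For each x in F_19, count y with y^2 = x^3 + 4 x + 11 mod 19:
  x = 0: RHS = 11, y in [7, 12]  -> 2 point(s)
  x = 1: RHS = 16, y in [4, 15]  -> 2 point(s)
  x = 5: RHS = 4, y in [2, 17]  -> 2 point(s)
  x = 6: RHS = 4, y in [2, 17]  -> 2 point(s)
  x = 8: RHS = 4, y in [2, 17]  -> 2 point(s)
  x = 9: RHS = 16, y in [4, 15]  -> 2 point(s)
  x = 10: RHS = 6, y in [5, 14]  -> 2 point(s)
  x = 12: RHS = 1, y in [1, 18]  -> 2 point(s)
  x = 15: RHS = 7, y in [8, 11]  -> 2 point(s)
  x = 18: RHS = 6, y in [5, 14]  -> 2 point(s)
Affine points: 20. Add the point at infinity: total = 21.

#E(F_19) = 21


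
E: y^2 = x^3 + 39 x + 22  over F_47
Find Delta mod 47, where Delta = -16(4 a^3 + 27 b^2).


4 a^3 + 27 b^2 = 4*39^3 + 27*22^2 = 237276 + 13068 = 250344
Delta = -16 * (250344) = -4005504
Delta mod 47 = 24

Delta = 24 (mod 47)


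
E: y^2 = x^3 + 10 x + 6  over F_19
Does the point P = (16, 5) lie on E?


Check whether y^2 = x^3 + 10 x + 6 (mod 19) for (x, y) = (16, 5).
LHS: y^2 = 5^2 mod 19 = 6
RHS: x^3 + 10 x + 6 = 16^3 + 10*16 + 6 mod 19 = 6
LHS = RHS

Yes, on the curve


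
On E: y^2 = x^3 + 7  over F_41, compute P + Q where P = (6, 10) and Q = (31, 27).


P != Q, so use the chord formula.
s = (y2 - y1) / (x2 - x1) = (17) / (25) mod 41 = 22
x3 = s^2 - x1 - x2 mod 41 = 22^2 - 6 - 31 = 37
y3 = s (x1 - x3) - y1 mod 41 = 22 * (6 - 37) - 10 = 5

P + Q = (37, 5)


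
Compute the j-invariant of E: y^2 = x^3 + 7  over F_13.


Delta = -16(4 a^3 + 27 b^2) mod 13 = 9
-1728 * (4 a)^3 = -1728 * (4*0)^3 mod 13 = 0
j = 0 * 9^(-1) mod 13 = 0

j = 0 (mod 13)


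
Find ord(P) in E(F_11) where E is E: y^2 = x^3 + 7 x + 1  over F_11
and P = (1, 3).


Compute successive multiples of P until we hit O:
  1P = (1, 3)
  2P = (2, 10)
  3P = (2, 1)
  4P = (1, 8)
  5P = O

ord(P) = 5


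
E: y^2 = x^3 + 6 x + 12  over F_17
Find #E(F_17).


For each x in F_17, count y with y^2 = x^3 + 6 x + 12 mod 17:
  x = 1: RHS = 2, y in [6, 11]  -> 2 point(s)
  x = 2: RHS = 15, y in [7, 10]  -> 2 point(s)
  x = 4: RHS = 15, y in [7, 10]  -> 2 point(s)
  x = 6: RHS = 9, y in [3, 14]  -> 2 point(s)
  x = 9: RHS = 13, y in [8, 9]  -> 2 point(s)
  x = 10: RHS = 1, y in [1, 16]  -> 2 point(s)
  x = 11: RHS = 15, y in [7, 10]  -> 2 point(s)
  x = 13: RHS = 9, y in [3, 14]  -> 2 point(s)
  x = 14: RHS = 1, y in [1, 16]  -> 2 point(s)
  x = 15: RHS = 9, y in [3, 14]  -> 2 point(s)
Affine points: 20. Add the point at infinity: total = 21.

#E(F_17) = 21


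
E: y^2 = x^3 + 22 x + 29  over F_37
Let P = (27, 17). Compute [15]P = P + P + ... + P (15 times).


k = 15 = 1111_2 (binary, LSB first: 1111)
Double-and-add from P = (27, 17):
  bit 0 = 1: acc = O + (27, 17) = (27, 17)
  bit 1 = 1: acc = (27, 17) + (17, 32) = (23, 14)
  bit 2 = 1: acc = (23, 14) + (13, 12) = (4, 12)
  bit 3 = 1: acc = (4, 12) + (15, 21) = (15, 16)

15P = (15, 16)


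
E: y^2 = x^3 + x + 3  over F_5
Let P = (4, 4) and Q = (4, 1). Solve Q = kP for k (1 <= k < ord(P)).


Enumerate multiples of P until we hit Q = (4, 1):
  1P = (4, 4)
  2P = (1, 0)
  3P = (4, 1)
Match found at i = 3.

k = 3


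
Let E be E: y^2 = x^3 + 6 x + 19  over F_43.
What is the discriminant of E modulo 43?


4 a^3 + 27 b^2 = 4*6^3 + 27*19^2 = 864 + 9747 = 10611
Delta = -16 * (10611) = -169776
Delta mod 43 = 31

Delta = 31 (mod 43)


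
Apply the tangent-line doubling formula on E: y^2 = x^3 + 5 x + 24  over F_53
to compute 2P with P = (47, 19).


Doubling: s = (3 x1^2 + a) / (2 y1)
s = (3*47^2 + 5) / (2*19) mod 53 = 49
x3 = s^2 - 2 x1 mod 53 = 49^2 - 2*47 = 28
y3 = s (x1 - x3) - y1 mod 53 = 49 * (47 - 28) - 19 = 11

2P = (28, 11)


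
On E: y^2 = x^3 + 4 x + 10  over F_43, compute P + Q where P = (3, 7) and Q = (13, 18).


P != Q, so use the chord formula.
s = (y2 - y1) / (x2 - x1) = (11) / (10) mod 43 = 14
x3 = s^2 - x1 - x2 mod 43 = 14^2 - 3 - 13 = 8
y3 = s (x1 - x3) - y1 mod 43 = 14 * (3 - 8) - 7 = 9

P + Q = (8, 9)


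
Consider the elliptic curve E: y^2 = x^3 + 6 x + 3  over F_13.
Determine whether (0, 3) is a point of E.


Check whether y^2 = x^3 + 6 x + 3 (mod 13) for (x, y) = (0, 3).
LHS: y^2 = 3^2 mod 13 = 9
RHS: x^3 + 6 x + 3 = 0^3 + 6*0 + 3 mod 13 = 3
LHS != RHS

No, not on the curve


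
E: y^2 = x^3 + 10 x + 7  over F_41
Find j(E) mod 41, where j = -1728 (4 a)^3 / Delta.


Delta = -16(4 a^3 + 27 b^2) mod 41 = 30
-1728 * (4 a)^3 = -1728 * (4*10)^3 mod 41 = 6
j = 6 * 30^(-1) mod 41 = 33

j = 33 (mod 41)


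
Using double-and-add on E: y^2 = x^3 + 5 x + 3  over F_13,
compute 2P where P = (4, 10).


k = 2 = 10_2 (binary, LSB first: 01)
Double-and-add from P = (4, 10):
  bit 0 = 0: acc unchanged = O
  bit 1 = 1: acc = O + (9, 6) = (9, 6)

2P = (9, 6)


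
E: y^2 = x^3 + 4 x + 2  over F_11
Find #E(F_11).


For each x in F_11, count y with y^2 = x^3 + 4 x + 2 mod 11:
  x = 4: RHS = 5, y in [4, 7]  -> 2 point(s)
  x = 5: RHS = 4, y in [2, 9]  -> 2 point(s)
  x = 6: RHS = 0, y in [0]  -> 1 point(s)
Affine points: 5. Add the point at infinity: total = 6.

#E(F_11) = 6


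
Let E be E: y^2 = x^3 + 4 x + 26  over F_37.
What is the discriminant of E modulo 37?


4 a^3 + 27 b^2 = 4*4^3 + 27*26^2 = 256 + 18252 = 18508
Delta = -16 * (18508) = -296128
Delta mod 37 = 20

Delta = 20 (mod 37)


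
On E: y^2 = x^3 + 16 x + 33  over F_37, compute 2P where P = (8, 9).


Doubling: s = (3 x1^2 + a) / (2 y1)
s = (3*8^2 + 16) / (2*9) mod 37 = 28
x3 = s^2 - 2 x1 mod 37 = 28^2 - 2*8 = 28
y3 = s (x1 - x3) - y1 mod 37 = 28 * (8 - 28) - 9 = 23

2P = (28, 23)


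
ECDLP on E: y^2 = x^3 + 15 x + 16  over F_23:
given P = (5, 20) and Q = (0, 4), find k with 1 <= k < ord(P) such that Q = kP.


Enumerate multiples of P until we hit Q = (0, 4):
  1P = (5, 20)
  2P = (8, 2)
  3P = (0, 19)
  4P = (7, 21)
  5P = (17, 20)
  6P = (1, 3)
  7P = (2, 10)
  8P = (22, 0)
  9P = (2, 13)
  10P = (1, 20)
  11P = (17, 3)
  12P = (7, 2)
  13P = (0, 4)
Match found at i = 13.

k = 13


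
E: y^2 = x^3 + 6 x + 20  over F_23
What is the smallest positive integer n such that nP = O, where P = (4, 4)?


Compute successive multiples of P until we hit O:
  1P = (4, 4)
  2P = (16, 7)
  3P = (16, 16)
  4P = (4, 19)
  5P = O

ord(P) = 5


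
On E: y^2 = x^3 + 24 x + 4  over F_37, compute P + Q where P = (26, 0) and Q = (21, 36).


P != Q, so use the chord formula.
s = (y2 - y1) / (x2 - x1) = (36) / (32) mod 37 = 15
x3 = s^2 - x1 - x2 mod 37 = 15^2 - 26 - 21 = 30
y3 = s (x1 - x3) - y1 mod 37 = 15 * (26 - 30) - 0 = 14

P + Q = (30, 14)


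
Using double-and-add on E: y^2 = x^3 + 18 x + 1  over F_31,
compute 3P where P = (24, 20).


k = 3 = 11_2 (binary, LSB first: 11)
Double-and-add from P = (24, 20):
  bit 0 = 1: acc = O + (24, 20) = (24, 20)
  bit 1 = 1: acc = (24, 20) + (16, 13) = (0, 1)

3P = (0, 1)


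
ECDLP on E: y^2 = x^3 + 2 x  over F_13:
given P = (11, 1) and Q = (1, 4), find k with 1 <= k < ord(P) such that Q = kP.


Enumerate multiples of P until we hit Q = (1, 4):
  1P = (11, 1)
  2P = (1, 4)
Match found at i = 2.

k = 2


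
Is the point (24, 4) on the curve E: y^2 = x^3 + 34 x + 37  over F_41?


Check whether y^2 = x^3 + 34 x + 37 (mod 41) for (x, y) = (24, 4).
LHS: y^2 = 4^2 mod 41 = 16
RHS: x^3 + 34 x + 37 = 24^3 + 34*24 + 37 mod 41 = 40
LHS != RHS

No, not on the curve


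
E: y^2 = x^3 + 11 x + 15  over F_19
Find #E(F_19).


For each x in F_19, count y with y^2 = x^3 + 11 x + 15 mod 19:
  x = 2: RHS = 7, y in [8, 11]  -> 2 point(s)
  x = 4: RHS = 9, y in [3, 16]  -> 2 point(s)
  x = 5: RHS = 5, y in [9, 10]  -> 2 point(s)
  x = 7: RHS = 17, y in [6, 13]  -> 2 point(s)
  x = 8: RHS = 7, y in [8, 11]  -> 2 point(s)
  x = 9: RHS = 7, y in [8, 11]  -> 2 point(s)
  x = 10: RHS = 4, y in [2, 17]  -> 2 point(s)
  x = 11: RHS = 4, y in [2, 17]  -> 2 point(s)
  x = 14: RHS = 6, y in [5, 14]  -> 2 point(s)
  x = 17: RHS = 4, y in [2, 17]  -> 2 point(s)
Affine points: 20. Add the point at infinity: total = 21.

#E(F_19) = 21


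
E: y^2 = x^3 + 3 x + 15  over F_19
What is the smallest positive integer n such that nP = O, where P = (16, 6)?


Compute successive multiples of P until we hit O:
  1P = (16, 6)
  2P = (17, 1)
  3P = (11, 7)
  4P = (8, 0)
  5P = (11, 12)
  6P = (17, 18)
  7P = (16, 13)
  8P = O

ord(P) = 8


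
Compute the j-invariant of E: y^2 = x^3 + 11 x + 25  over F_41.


Delta = -16(4 a^3 + 27 b^2) mod 41 = 40
-1728 * (4 a)^3 = -1728 * (4*11)^3 mod 41 = 2
j = 2 * 40^(-1) mod 41 = 39

j = 39 (mod 41)


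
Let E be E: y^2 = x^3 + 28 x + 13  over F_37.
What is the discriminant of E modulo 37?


4 a^3 + 27 b^2 = 4*28^3 + 27*13^2 = 87808 + 4563 = 92371
Delta = -16 * (92371) = -1477936
Delta mod 37 = 29

Delta = 29 (mod 37)


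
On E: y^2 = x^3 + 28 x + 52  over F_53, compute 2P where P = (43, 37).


Doubling: s = (3 x1^2 + a) / (2 y1)
s = (3*43^2 + 28) / (2*37) mod 53 = 3
x3 = s^2 - 2 x1 mod 53 = 3^2 - 2*43 = 29
y3 = s (x1 - x3) - y1 mod 53 = 3 * (43 - 29) - 37 = 5

2P = (29, 5)


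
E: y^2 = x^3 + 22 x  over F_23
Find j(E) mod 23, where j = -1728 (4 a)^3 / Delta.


Delta = -16(4 a^3 + 27 b^2) mod 23 = 18
-1728 * (4 a)^3 = -1728 * (4*22)^3 mod 23 = 8
j = 8 * 18^(-1) mod 23 = 3

j = 3 (mod 23)


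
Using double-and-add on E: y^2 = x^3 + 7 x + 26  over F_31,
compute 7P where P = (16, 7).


k = 7 = 111_2 (binary, LSB first: 111)
Double-and-add from P = (16, 7):
  bit 0 = 1: acc = O + (16, 7) = (16, 7)
  bit 1 = 1: acc = (16, 7) + (30, 24) = (17, 25)
  bit 2 = 1: acc = (17, 25) + (12, 3) = (4, 26)

7P = (4, 26)


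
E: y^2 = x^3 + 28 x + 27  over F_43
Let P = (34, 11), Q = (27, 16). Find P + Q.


P != Q, so use the chord formula.
s = (y2 - y1) / (x2 - x1) = (5) / (36) mod 43 = 30
x3 = s^2 - x1 - x2 mod 43 = 30^2 - 34 - 27 = 22
y3 = s (x1 - x3) - y1 mod 43 = 30 * (34 - 22) - 11 = 5

P + Q = (22, 5)


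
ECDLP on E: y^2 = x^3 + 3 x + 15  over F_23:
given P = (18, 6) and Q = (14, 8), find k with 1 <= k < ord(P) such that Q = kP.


Enumerate multiples of P until we hit Q = (14, 8):
  1P = (18, 6)
  2P = (12, 10)
  3P = (19, 10)
  4P = (2, 12)
  5P = (15, 13)
  6P = (21, 1)
  7P = (20, 5)
  8P = (14, 15)
  9P = (9, 14)
  10P = (9, 9)
  11P = (14, 8)
Match found at i = 11.

k = 11


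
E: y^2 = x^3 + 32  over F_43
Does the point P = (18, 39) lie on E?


Check whether y^2 = x^3 + 0 x + 32 (mod 43) for (x, y) = (18, 39).
LHS: y^2 = 39^2 mod 43 = 16
RHS: x^3 + 0 x + 32 = 18^3 + 0*18 + 32 mod 43 = 16
LHS = RHS

Yes, on the curve


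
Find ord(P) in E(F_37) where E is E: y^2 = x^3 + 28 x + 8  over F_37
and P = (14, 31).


Compute successive multiples of P until we hit O:
  1P = (14, 31)
  2P = (13, 4)
  3P = (36, 4)
  4P = (8, 2)
  5P = (25, 33)
  6P = (28, 27)
  7P = (20, 13)
  8P = (12, 0)
  ... (continuing to 16P)
  16P = O

ord(P) = 16


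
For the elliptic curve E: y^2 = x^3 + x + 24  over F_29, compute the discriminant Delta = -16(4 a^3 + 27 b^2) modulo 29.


4 a^3 + 27 b^2 = 4*1^3 + 27*24^2 = 4 + 15552 = 15556
Delta = -16 * (15556) = -248896
Delta mod 29 = 11

Delta = 11 (mod 29)


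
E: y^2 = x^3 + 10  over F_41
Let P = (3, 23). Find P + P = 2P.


Doubling: s = (3 x1^2 + a) / (2 y1)
s = (3*3^2 + 0) / (2*23) mod 41 = 30
x3 = s^2 - 2 x1 mod 41 = 30^2 - 2*3 = 33
y3 = s (x1 - x3) - y1 mod 41 = 30 * (3 - 33) - 23 = 20

2P = (33, 20)


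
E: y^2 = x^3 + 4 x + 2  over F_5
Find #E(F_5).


For each x in F_5, count y with y^2 = x^3 + 4 x + 2 mod 5:
  x = 3: RHS = 1, y in [1, 4]  -> 2 point(s)
Affine points: 2. Add the point at infinity: total = 3.

#E(F_5) = 3


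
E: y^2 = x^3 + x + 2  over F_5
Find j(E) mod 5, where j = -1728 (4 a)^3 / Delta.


Delta = -16(4 a^3 + 27 b^2) mod 5 = 3
-1728 * (4 a)^3 = -1728 * (4*1)^3 mod 5 = 3
j = 3 * 3^(-1) mod 5 = 1

j = 1 (mod 5)


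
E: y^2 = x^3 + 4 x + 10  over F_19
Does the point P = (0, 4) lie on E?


Check whether y^2 = x^3 + 4 x + 10 (mod 19) for (x, y) = (0, 4).
LHS: y^2 = 4^2 mod 19 = 16
RHS: x^3 + 4 x + 10 = 0^3 + 4*0 + 10 mod 19 = 10
LHS != RHS

No, not on the curve


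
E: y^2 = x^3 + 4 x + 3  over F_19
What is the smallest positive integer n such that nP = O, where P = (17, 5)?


Compute successive multiples of P until we hit O:
  1P = (17, 5)
  2P = (2, 0)
  3P = (17, 14)
  4P = O

ord(P) = 4


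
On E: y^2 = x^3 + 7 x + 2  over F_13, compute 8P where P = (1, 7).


k = 8 = 1000_2 (binary, LSB first: 0001)
Double-and-add from P = (1, 7):
  bit 0 = 0: acc unchanged = O
  bit 1 = 0: acc unchanged = O
  bit 2 = 0: acc unchanged = O
  bit 3 = 1: acc = O + (7, 2) = (7, 2)

8P = (7, 2)


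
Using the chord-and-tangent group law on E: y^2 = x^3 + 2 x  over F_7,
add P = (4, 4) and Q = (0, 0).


P != Q, so use the chord formula.
s = (y2 - y1) / (x2 - x1) = (3) / (3) mod 7 = 1
x3 = s^2 - x1 - x2 mod 7 = 1^2 - 4 - 0 = 4
y3 = s (x1 - x3) - y1 mod 7 = 1 * (4 - 4) - 4 = 3

P + Q = (4, 3)


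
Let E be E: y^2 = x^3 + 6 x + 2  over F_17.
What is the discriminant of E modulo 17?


4 a^3 + 27 b^2 = 4*6^3 + 27*2^2 = 864 + 108 = 972
Delta = -16 * (972) = -15552
Delta mod 17 = 3

Delta = 3 (mod 17)


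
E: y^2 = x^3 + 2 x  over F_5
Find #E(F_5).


For each x in F_5, count y with y^2 = x^3 + 2 x + 0 mod 5:
  x = 0: RHS = 0, y in [0]  -> 1 point(s)
Affine points: 1. Add the point at infinity: total = 2.

#E(F_5) = 2


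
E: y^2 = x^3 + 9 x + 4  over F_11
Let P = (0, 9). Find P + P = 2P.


Doubling: s = (3 x1^2 + a) / (2 y1)
s = (3*0^2 + 9) / (2*9) mod 11 = 6
x3 = s^2 - 2 x1 mod 11 = 6^2 - 2*0 = 3
y3 = s (x1 - x3) - y1 mod 11 = 6 * (0 - 3) - 9 = 6

2P = (3, 6)


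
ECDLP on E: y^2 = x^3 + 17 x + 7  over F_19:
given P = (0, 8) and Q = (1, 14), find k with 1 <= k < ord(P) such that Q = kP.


Enumerate multiples of P until we hit Q = (1, 14):
  1P = (0, 8)
  2P = (11, 10)
  3P = (14, 5)
  4P = (16, 9)
  5P = (1, 5)
  6P = (8, 16)
  7P = (12, 18)
  8P = (4, 14)
  9P = (3, 16)
  10P = (2, 12)
  11P = (2, 7)
  12P = (3, 3)
  13P = (4, 5)
  14P = (12, 1)
  15P = (8, 3)
  16P = (1, 14)
Match found at i = 16.

k = 16


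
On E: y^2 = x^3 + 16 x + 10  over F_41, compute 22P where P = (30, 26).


k = 22 = 10110_2 (binary, LSB first: 01101)
Double-and-add from P = (30, 26):
  bit 0 = 0: acc unchanged = O
  bit 1 = 1: acc = O + (13, 23) = (13, 23)
  bit 2 = 1: acc = (13, 23) + (19, 30) = (32, 30)
  bit 3 = 0: acc unchanged = (32, 30)
  bit 4 = 1: acc = (32, 30) + (11, 0) = (31, 30)

22P = (31, 30)


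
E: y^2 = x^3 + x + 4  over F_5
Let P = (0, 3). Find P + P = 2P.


Doubling: s = (3 x1^2 + a) / (2 y1)
s = (3*0^2 + 1) / (2*3) mod 5 = 1
x3 = s^2 - 2 x1 mod 5 = 1^2 - 2*0 = 1
y3 = s (x1 - x3) - y1 mod 5 = 1 * (0 - 1) - 3 = 1

2P = (1, 1)


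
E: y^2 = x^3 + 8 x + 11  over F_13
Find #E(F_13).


For each x in F_13, count y with y^2 = x^3 + 8 x + 11 mod 13:
  x = 2: RHS = 9, y in [3, 10]  -> 2 point(s)
  x = 3: RHS = 10, y in [6, 7]  -> 2 point(s)
  x = 4: RHS = 3, y in [4, 9]  -> 2 point(s)
  x = 10: RHS = 12, y in [5, 8]  -> 2 point(s)
  x = 11: RHS = 0, y in [0]  -> 1 point(s)
Affine points: 9. Add the point at infinity: total = 10.

#E(F_13) = 10


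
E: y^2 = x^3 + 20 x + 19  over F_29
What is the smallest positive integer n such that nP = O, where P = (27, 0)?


Compute successive multiples of P until we hit O:
  1P = (27, 0)
  2P = O

ord(P) = 2


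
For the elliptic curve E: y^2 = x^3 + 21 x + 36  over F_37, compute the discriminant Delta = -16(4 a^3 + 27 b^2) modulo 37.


4 a^3 + 27 b^2 = 4*21^3 + 27*36^2 = 37044 + 34992 = 72036
Delta = -16 * (72036) = -1152576
Delta mod 37 = 11

Delta = 11 (mod 37)


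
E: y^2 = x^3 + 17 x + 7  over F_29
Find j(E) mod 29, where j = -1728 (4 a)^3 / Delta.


Delta = -16(4 a^3 + 27 b^2) mod 29 = 17
-1728 * (4 a)^3 = -1728 * (4*17)^3 mod 29 = 23
j = 23 * 17^(-1) mod 29 = 15

j = 15 (mod 29)


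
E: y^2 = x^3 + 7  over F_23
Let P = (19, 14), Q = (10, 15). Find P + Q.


P != Q, so use the chord formula.
s = (y2 - y1) / (x2 - x1) = (1) / (14) mod 23 = 5
x3 = s^2 - x1 - x2 mod 23 = 5^2 - 19 - 10 = 19
y3 = s (x1 - x3) - y1 mod 23 = 5 * (19 - 19) - 14 = 9

P + Q = (19, 9)


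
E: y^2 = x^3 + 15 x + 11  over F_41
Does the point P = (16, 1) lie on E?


Check whether y^2 = x^3 + 15 x + 11 (mod 41) for (x, y) = (16, 1).
LHS: y^2 = 1^2 mod 41 = 1
RHS: x^3 + 15 x + 11 = 16^3 + 15*16 + 11 mod 41 = 1
LHS = RHS

Yes, on the curve


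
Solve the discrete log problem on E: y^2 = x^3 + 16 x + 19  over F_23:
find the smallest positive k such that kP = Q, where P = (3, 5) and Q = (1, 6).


Enumerate multiples of P until we hit Q = (1, 6):
  1P = (3, 5)
  2P = (21, 5)
  3P = (22, 18)
  4P = (10, 12)
  5P = (11, 10)
  6P = (4, 3)
  7P = (20, 6)
  8P = (16, 1)
  9P = (6, 3)
  10P = (17, 12)
  11P = (9, 15)
  12P = (1, 6)
Match found at i = 12.

k = 12


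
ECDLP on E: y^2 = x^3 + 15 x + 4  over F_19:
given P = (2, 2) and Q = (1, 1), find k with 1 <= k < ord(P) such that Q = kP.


Enumerate multiples of P until we hit Q = (1, 1):
  1P = (2, 2)
  2P = (0, 2)
  3P = (17, 17)
  4P = (1, 18)
  5P = (6, 5)
  6P = (8, 3)
  7P = (18, 8)
  8P = (3, 0)
  9P = (18, 11)
  10P = (8, 16)
  11P = (6, 14)
  12P = (1, 1)
Match found at i = 12.

k = 12


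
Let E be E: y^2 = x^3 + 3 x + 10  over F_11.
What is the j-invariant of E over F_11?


Delta = -16(4 a^3 + 27 b^2) mod 11 = 7
-1728 * (4 a)^3 = -1728 * (4*3)^3 mod 11 = 10
j = 10 * 7^(-1) mod 11 = 3

j = 3 (mod 11)


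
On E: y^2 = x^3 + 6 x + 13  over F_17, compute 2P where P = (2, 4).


k = 2 = 10_2 (binary, LSB first: 01)
Double-and-add from P = (2, 4):
  bit 0 = 0: acc unchanged = O
  bit 1 = 1: acc = O + (0, 9) = (0, 9)

2P = (0, 9)


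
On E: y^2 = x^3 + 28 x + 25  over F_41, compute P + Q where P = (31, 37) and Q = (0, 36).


P != Q, so use the chord formula.
s = (y2 - y1) / (x2 - x1) = (40) / (10) mod 41 = 4
x3 = s^2 - x1 - x2 mod 41 = 4^2 - 31 - 0 = 26
y3 = s (x1 - x3) - y1 mod 41 = 4 * (31 - 26) - 37 = 24

P + Q = (26, 24)


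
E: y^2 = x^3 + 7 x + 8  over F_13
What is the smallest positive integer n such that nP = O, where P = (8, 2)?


Compute successive multiples of P until we hit O:
  1P = (8, 2)
  2P = (11, 8)
  3P = (11, 5)
  4P = (8, 11)
  5P = O

ord(P) = 5


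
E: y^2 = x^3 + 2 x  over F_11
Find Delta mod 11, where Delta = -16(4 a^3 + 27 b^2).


4 a^3 + 27 b^2 = 4*2^3 + 27*0^2 = 32 + 0 = 32
Delta = -16 * (32) = -512
Delta mod 11 = 5

Delta = 5 (mod 11)


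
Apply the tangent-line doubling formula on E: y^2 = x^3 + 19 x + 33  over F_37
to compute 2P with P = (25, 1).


Doubling: s = (3 x1^2 + a) / (2 y1)
s = (3*25^2 + 19) / (2*1) mod 37 = 22
x3 = s^2 - 2 x1 mod 37 = 22^2 - 2*25 = 27
y3 = s (x1 - x3) - y1 mod 37 = 22 * (25 - 27) - 1 = 29

2P = (27, 29)


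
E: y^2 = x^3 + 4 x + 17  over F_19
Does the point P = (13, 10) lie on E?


Check whether y^2 = x^3 + 4 x + 17 (mod 19) for (x, y) = (13, 10).
LHS: y^2 = 10^2 mod 19 = 5
RHS: x^3 + 4 x + 17 = 13^3 + 4*13 + 17 mod 19 = 5
LHS = RHS

Yes, on the curve


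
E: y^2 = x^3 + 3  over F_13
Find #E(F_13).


For each x in F_13, count y with y^2 = x^3 + 0 x + 3 mod 13:
  x = 0: RHS = 3, y in [4, 9]  -> 2 point(s)
  x = 1: RHS = 4, y in [2, 11]  -> 2 point(s)
  x = 3: RHS = 4, y in [2, 11]  -> 2 point(s)
  x = 9: RHS = 4, y in [2, 11]  -> 2 point(s)
Affine points: 8. Add the point at infinity: total = 9.

#E(F_13) = 9


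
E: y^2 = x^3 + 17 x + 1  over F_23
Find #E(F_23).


For each x in F_23, count y with y^2 = x^3 + 17 x + 1 mod 23:
  x = 0: RHS = 1, y in [1, 22]  -> 2 point(s)
  x = 4: RHS = 18, y in [8, 15]  -> 2 point(s)
  x = 5: RHS = 4, y in [2, 21]  -> 2 point(s)
  x = 7: RHS = 3, y in [7, 16]  -> 2 point(s)
  x = 9: RHS = 9, y in [3, 20]  -> 2 point(s)
  x = 11: RHS = 1, y in [1, 22]  -> 2 point(s)
  x = 12: RHS = 1, y in [1, 22]  -> 2 point(s)
  x = 13: RHS = 4, y in [2, 21]  -> 2 point(s)
  x = 14: RHS = 16, y in [4, 19]  -> 2 point(s)
  x = 22: RHS = 6, y in [11, 12]  -> 2 point(s)
Affine points: 20. Add the point at infinity: total = 21.

#E(F_23) = 21


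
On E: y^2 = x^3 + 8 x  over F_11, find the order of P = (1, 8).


Compute successive multiples of P until we hit O:
  1P = (1, 8)
  2P = (9, 3)
  3P = (5, 0)
  4P = (9, 8)
  5P = (1, 3)
  6P = O

ord(P) = 6


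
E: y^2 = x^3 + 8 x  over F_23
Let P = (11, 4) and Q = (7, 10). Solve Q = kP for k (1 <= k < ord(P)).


Enumerate multiples of P until we hit Q = (7, 10):
  1P = (11, 4)
  2P = (13, 1)
  3P = (7, 13)
  4P = (0, 0)
  5P = (7, 10)
Match found at i = 5.

k = 5


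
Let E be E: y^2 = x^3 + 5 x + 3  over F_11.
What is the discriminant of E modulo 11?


4 a^3 + 27 b^2 = 4*5^3 + 27*3^2 = 500 + 243 = 743
Delta = -16 * (743) = -11888
Delta mod 11 = 3

Delta = 3 (mod 11)


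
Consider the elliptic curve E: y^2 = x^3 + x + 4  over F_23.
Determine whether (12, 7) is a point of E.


Check whether y^2 = x^3 + 1 x + 4 (mod 23) for (x, y) = (12, 7).
LHS: y^2 = 7^2 mod 23 = 3
RHS: x^3 + 1 x + 4 = 12^3 + 1*12 + 4 mod 23 = 19
LHS != RHS

No, not on the curve


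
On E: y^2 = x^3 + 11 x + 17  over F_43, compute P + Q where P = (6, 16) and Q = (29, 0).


P != Q, so use the chord formula.
s = (y2 - y1) / (x2 - x1) = (27) / (23) mod 43 = 18
x3 = s^2 - x1 - x2 mod 43 = 18^2 - 6 - 29 = 31
y3 = s (x1 - x3) - y1 mod 43 = 18 * (6 - 31) - 16 = 7

P + Q = (31, 7)


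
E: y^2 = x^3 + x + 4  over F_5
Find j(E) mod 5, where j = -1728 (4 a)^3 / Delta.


Delta = -16(4 a^3 + 27 b^2) mod 5 = 4
-1728 * (4 a)^3 = -1728 * (4*1)^3 mod 5 = 3
j = 3 * 4^(-1) mod 5 = 2

j = 2 (mod 5)


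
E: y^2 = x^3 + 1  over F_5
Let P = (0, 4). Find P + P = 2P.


Doubling: s = (3 x1^2 + a) / (2 y1)
s = (3*0^2 + 0) / (2*4) mod 5 = 0
x3 = s^2 - 2 x1 mod 5 = 0^2 - 2*0 = 0
y3 = s (x1 - x3) - y1 mod 5 = 0 * (0 - 0) - 4 = 1

2P = (0, 1)


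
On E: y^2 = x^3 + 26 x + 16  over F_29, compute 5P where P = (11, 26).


k = 5 = 101_2 (binary, LSB first: 101)
Double-and-add from P = (11, 26):
  bit 0 = 1: acc = O + (11, 26) = (11, 26)
  bit 1 = 0: acc unchanged = (11, 26)
  bit 2 = 1: acc = (11, 26) + (11, 26) = (11, 3)

5P = (11, 3)


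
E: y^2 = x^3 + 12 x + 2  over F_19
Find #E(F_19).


For each x in F_19, count y with y^2 = x^3 + 12 x + 2 mod 19:
  x = 4: RHS = 0, y in [0]  -> 1 point(s)
  x = 5: RHS = 16, y in [4, 15]  -> 2 point(s)
  x = 6: RHS = 5, y in [9, 10]  -> 2 point(s)
  x = 7: RHS = 11, y in [7, 12]  -> 2 point(s)
  x = 10: RHS = 1, y in [1, 18]  -> 2 point(s)
  x = 14: RHS = 7, y in [8, 11]  -> 2 point(s)
  x = 15: RHS = 4, y in [2, 17]  -> 2 point(s)
Affine points: 13. Add the point at infinity: total = 14.

#E(F_19) = 14


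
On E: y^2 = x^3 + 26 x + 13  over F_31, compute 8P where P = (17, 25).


k = 8 = 1000_2 (binary, LSB first: 0001)
Double-and-add from P = (17, 25):
  bit 0 = 0: acc unchanged = O
  bit 1 = 0: acc unchanged = O
  bit 2 = 0: acc unchanged = O
  bit 3 = 1: acc = O + (3, 26) = (3, 26)

8P = (3, 26)


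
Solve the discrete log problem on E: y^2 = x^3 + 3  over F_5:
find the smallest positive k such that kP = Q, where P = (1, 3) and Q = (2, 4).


Enumerate multiples of P until we hit Q = (2, 4):
  1P = (1, 3)
  2P = (2, 4)
Match found at i = 2.

k = 2


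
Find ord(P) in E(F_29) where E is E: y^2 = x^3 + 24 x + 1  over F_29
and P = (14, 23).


Compute successive multiples of P until we hit O:
  1P = (14, 23)
  2P = (21, 15)
  3P = (3, 10)
  4P = (11, 28)
  5P = (10, 9)
  6P = (10, 20)
  7P = (11, 1)
  8P = (3, 19)
  ... (continuing to 11P)
  11P = O

ord(P) = 11


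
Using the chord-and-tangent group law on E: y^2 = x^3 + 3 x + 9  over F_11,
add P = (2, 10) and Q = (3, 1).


P != Q, so use the chord formula.
s = (y2 - y1) / (x2 - x1) = (2) / (1) mod 11 = 2
x3 = s^2 - x1 - x2 mod 11 = 2^2 - 2 - 3 = 10
y3 = s (x1 - x3) - y1 mod 11 = 2 * (2 - 10) - 10 = 7

P + Q = (10, 7)
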